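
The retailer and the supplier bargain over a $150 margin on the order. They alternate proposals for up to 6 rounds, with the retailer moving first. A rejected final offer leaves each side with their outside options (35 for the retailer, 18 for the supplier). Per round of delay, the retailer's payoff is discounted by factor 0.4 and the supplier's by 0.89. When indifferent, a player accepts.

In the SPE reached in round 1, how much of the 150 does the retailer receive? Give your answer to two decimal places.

28.41

Solve by backward induction from round 6.
Round 6 (the supplier proposes): the retailer gets 35 if talks fail, so the supplier offers 35 and keeps 115.
Round 5 (the retailer proposes): the supplier can get 115 next round, worth 0.89 × 115 = 102.35 now; the retailer offers that and keeps 47.65.
Round 4 (the supplier proposes): the retailer can get 47.65 next round, worth 0.4 × 47.65 = 19.06 now; the supplier offers that and keeps 130.94.
Round 3 (the retailer proposes): the supplier can get 130.94 next round, worth 0.89 × 130.94 = 116.5366 now. The retailer offers 116.5366 and keeps 150 − 116.5366 = 33.4634.
Round 2 (the supplier proposes): the retailer can get 33.4634 next round, worth 0.4 × 33.4634 = 13.38536 now; the supplier offers that and keeps 136.61464.
Round 1 (the retailer proposes): the supplier can get 136.61464 next round, worth 0.89 × 136.61464 = 121.5870296 now. The retailer offers 121.5870296 and keeps 150 − 121.5870296 = 28.4129704.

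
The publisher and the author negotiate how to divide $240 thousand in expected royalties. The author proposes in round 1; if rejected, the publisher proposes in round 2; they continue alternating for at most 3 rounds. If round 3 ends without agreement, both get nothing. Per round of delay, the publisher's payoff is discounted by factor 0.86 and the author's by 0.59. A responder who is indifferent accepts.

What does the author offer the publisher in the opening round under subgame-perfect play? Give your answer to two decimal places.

Round 3 (the author proposes): the publisher will accept anything ≥ 0, so the author offers 0 and keeps 240.
Round 2 (the publisher proposes): the author can get 240 next round, worth 0.59 × 240 = 141.6 now, so the publisher offers 141.6, keeping 98.4.
Round 1 (the author proposes): the publisher can get 98.4 next round, worth 0.86 × 98.4 = 84.624 now; the author offers that and keeps 155.376.

84.62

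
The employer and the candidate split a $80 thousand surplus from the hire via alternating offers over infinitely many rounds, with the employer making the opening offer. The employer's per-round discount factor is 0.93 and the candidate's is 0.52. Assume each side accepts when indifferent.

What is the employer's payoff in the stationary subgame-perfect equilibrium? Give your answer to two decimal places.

74.36

In a stationary SPE each proposer offers the other exactly their discounted continuation value.
If the employer keeps x when proposing and the candidate keeps y when proposing, then x = 80 − 0.52y and y = 80 − 0.93x.
Solving: x = 80(1 − 0.52) / (1 − 0.93·0.52) = 38.4 / 0.5164 ≈ 74.3610.
The candidate gets 80 − 74.3610 ≈ 5.6390.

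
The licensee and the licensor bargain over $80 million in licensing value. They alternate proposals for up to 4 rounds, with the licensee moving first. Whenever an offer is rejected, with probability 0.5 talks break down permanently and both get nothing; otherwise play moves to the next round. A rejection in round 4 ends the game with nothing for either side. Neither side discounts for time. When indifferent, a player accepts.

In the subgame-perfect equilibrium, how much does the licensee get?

By backward induction:
Round 4 (the licensor proposes): the licensee will accept anything ≥ 0, so the licensor offers 0 and keeps 80.
Round 3 (the licensee proposes): rejecting gives the licensor an expected 0.5 × 80 = 40; the licensee offers that and keeps 40.
Round 2 (the licensor proposes): rejecting gives the licensee an expected 0.5 × 40 = 20. The licensor offers 20 and keeps 80 − 20 = 60.
Round 1 (the licensee proposes): rejecting gives the licensor an expected 0.5 × 60 = 30; the licensee offers that and keeps 50.

50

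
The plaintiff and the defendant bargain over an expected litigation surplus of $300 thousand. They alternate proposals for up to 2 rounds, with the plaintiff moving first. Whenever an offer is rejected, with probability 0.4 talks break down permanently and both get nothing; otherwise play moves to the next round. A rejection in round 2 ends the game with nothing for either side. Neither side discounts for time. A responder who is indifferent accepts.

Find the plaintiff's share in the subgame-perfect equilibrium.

By backward induction:
Round 2 (the defendant proposes): the plaintiff will accept anything ≥ 0, so the defendant offers 0 and keeps 300.
Round 1 (the plaintiff proposes): rejecting gives the defendant an expected 0.6 × 300 = 180; the plaintiff offers that and keeps 120.

120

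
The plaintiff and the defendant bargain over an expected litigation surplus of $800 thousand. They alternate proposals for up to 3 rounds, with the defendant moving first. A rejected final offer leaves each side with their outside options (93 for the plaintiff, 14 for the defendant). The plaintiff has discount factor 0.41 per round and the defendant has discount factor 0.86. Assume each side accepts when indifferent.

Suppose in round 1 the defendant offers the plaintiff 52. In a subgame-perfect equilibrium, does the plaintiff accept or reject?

Reject

Round 3 (the defendant proposes): the plaintiff gets 93 if talks fail, so the defendant offers 93 and keeps 707.
Round 2 (the plaintiff proposes): the defendant can get 707 next round, worth 0.86 × 707 = 608.02 now, so the plaintiff offers 608.02, keeping 191.98.
So by rejecting in round 1, the plaintiff gets 191.98 next round, worth 0.41 × 191.98 = 78.7118 now.
Offer 52 < 78.7118, so the plaintiff rejects.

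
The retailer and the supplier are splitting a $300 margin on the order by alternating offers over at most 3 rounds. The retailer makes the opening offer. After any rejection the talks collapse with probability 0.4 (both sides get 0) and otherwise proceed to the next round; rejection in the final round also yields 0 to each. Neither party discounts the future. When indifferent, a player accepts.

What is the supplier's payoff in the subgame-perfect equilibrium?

72

Round 3 (the retailer proposes): the supplier will accept anything ≥ 0, so the retailer offers 0 and keeps 300.
Round 2 (the supplier proposes): rejecting gives the retailer an expected 0.6 × 300 = 180, so the supplier offers 180, keeping 120.
Round 1 (the retailer proposes): rejecting gives the supplier an expected 0.6 × 120 = 72. The retailer offers 72 and keeps 300 − 72 = 228.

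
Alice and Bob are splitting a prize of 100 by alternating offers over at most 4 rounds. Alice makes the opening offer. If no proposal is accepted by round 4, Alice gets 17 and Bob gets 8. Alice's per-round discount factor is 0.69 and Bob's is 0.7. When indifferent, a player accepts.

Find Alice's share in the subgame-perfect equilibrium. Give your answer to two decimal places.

50.24

Round 4 (Bob proposes): Alice gets 17 if talks fail, so Bob offers 17 and keeps 83.
Round 3 (Alice proposes): Bob can get 83 next round, worth 0.7 × 83 = 58.1 now, so Alice offers 58.1, keeping 41.9.
Round 2 (Bob proposes): Alice can get 41.9 next round, worth 0.69 × 41.9 = 28.911 now; Bob offers that and keeps 71.089.
Round 1 (Alice proposes): Bob can get 71.089 next round, worth 0.7 × 71.089 = 49.7623 now, so Alice offers 49.7623, keeping 50.2377.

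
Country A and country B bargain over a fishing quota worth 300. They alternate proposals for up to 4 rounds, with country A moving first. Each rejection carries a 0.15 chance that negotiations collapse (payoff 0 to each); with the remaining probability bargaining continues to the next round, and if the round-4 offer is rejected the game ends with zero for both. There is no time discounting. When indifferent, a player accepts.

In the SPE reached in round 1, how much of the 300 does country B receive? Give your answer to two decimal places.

222.49

Round 4 (country B proposes): country A will accept anything ≥ 0, so country B offers 0 and keeps 300.
Round 3 (country A proposes): rejecting gives country B an expected 0.85 × 300 = 255; country A offers that and keeps 45.
Round 2 (country B proposes): rejecting gives country A an expected 0.85 × 45 = 38.25, so country B offers 38.25, keeping 261.75.
Round 1 (country A proposes): rejecting gives country B an expected 0.85 × 261.75 = 222.4875, so country A offers 222.4875, keeping 77.5125.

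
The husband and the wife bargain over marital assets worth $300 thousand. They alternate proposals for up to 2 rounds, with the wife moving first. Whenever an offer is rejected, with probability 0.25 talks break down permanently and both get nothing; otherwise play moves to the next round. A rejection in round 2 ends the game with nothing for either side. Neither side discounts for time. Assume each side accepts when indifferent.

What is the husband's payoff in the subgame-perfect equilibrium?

By backward induction:
Round 2 (the husband proposes): rejection yields 0 for the wife; the husband offers 0 and keeps 300.
Round 1 (the wife proposes): rejecting gives the husband an expected 0.75 × 300 = 225. The wife offers 225 and keeps 300 − 225 = 75.

225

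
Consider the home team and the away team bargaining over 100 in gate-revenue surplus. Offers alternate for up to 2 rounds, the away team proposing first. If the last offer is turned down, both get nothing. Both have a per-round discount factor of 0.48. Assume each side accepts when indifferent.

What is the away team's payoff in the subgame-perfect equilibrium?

52

By backward induction:
Round 2 (the home team proposes): rejection yields 0 for the away team; the home team offers 0 and keeps 100.
Round 1 (the away team proposes): the home team can get 100 next round, worth 0.48 × 100 = 48 now, so the away team offers 48, keeping 52.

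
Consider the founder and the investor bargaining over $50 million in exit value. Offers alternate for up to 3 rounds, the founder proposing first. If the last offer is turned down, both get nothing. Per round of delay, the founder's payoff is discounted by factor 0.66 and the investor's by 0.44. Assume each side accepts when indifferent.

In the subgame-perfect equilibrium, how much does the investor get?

7.48

Round 3 (the founder proposes): the investor will accept anything ≥ 0, so the founder offers 0 and keeps 50.
Round 2 (the investor proposes): the founder can get 50 next round, worth 0.66 × 50 = 33 now, so the investor offers 33, keeping 17.
Round 1 (the founder proposes): the investor can get 17 next round, worth 0.44 × 17 = 7.48 now, so the founder offers 7.48, keeping 42.52.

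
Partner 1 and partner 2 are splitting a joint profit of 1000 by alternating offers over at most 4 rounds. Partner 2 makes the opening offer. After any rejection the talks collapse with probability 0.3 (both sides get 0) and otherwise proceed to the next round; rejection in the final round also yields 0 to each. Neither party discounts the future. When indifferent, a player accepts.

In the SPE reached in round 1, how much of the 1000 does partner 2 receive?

Round 4 (partner 1 proposes): partner 2 will accept anything ≥ 0, so partner 1 offers 0 and keeps 1000.
Round 3 (partner 2 proposes): rejecting gives partner 1 an expected 0.7 × 1000 = 700. Partner 2 offers 700 and keeps 1000 − 700 = 300.
Round 2 (partner 1 proposes): rejecting gives partner 2 an expected 0.7 × 300 = 210; partner 1 offers that and keeps 790.
Round 1 (partner 2 proposes): rejecting gives partner 1 an expected 0.7 × 790 = 553, so partner 2 offers 553, keeping 447.

447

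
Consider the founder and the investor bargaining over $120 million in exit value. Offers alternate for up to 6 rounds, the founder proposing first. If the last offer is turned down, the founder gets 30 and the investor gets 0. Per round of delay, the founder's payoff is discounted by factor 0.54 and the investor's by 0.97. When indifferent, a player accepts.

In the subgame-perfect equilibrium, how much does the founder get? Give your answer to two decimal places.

14.46

Round 6 (the investor proposes): the founder gets 30 if talks fail, so the investor offers 30 and keeps 90.
Round 5 (the founder proposes): the investor can get 90 next round, worth 0.97 × 90 = 87.3 now. The founder offers 87.3 and keeps 120 − 87.3 = 32.7.
Round 4 (the investor proposes): the founder can get 32.7 next round, worth 0.54 × 32.7 = 17.658 now. The investor offers 17.658 and keeps 120 − 17.658 = 102.342.
Round 3 (the founder proposes): the investor can get 102.342 next round, worth 0.97 × 102.342 = 99.27174 now, so the founder offers 99.27174, keeping 20.72826.
Round 2 (the investor proposes): the founder can get 20.72826 next round, worth 0.54 × 20.72826 = 11.1932604 now; the investor offers that and keeps 108.8067396.
Round 1 (the founder proposes): the investor can get 108.8067396 next round, worth 0.97 × 108.8067396 = 105.542537412 now. The founder offers 105.542537412 and keeps 120 − 105.542537412 = 14.457462588.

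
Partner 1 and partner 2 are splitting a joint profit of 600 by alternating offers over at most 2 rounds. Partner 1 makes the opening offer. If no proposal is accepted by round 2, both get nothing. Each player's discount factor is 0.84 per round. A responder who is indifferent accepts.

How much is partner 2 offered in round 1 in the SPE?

504

By backward induction:
Round 2 (partner 2 proposes): rejection yields 0 for partner 1; partner 2 offers 0 and keeps 600.
Round 1 (partner 1 proposes): partner 2 can get 600 next round, worth 0.84 × 600 = 504 now; partner 1 offers that and keeps 96.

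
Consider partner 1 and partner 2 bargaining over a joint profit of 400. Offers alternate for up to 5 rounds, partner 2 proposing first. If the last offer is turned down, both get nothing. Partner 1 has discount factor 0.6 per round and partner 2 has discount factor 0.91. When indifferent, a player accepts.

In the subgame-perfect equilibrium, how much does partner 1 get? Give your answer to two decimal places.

By backward induction:
Round 5 (partner 2 proposes): partner 1 will accept anything ≥ 0, so partner 2 offers 0 and keeps 400.
Round 4 (partner 1 proposes): partner 2 can get 400 next round, worth 0.91 × 400 = 364 now; partner 1 offers that and keeps 36.
Round 3 (partner 2 proposes): partner 1 can get 36 next round, worth 0.6 × 36 = 21.6 now, so partner 2 offers 21.6, keeping 378.4.
Round 2 (partner 1 proposes): partner 2 can get 378.4 next round, worth 0.91 × 378.4 = 344.344 now; partner 1 offers that and keeps 55.656.
Round 1 (partner 2 proposes): partner 1 can get 55.656 next round, worth 0.6 × 55.656 = 33.3936 now; partner 2 offers that and keeps 366.6064.

33.39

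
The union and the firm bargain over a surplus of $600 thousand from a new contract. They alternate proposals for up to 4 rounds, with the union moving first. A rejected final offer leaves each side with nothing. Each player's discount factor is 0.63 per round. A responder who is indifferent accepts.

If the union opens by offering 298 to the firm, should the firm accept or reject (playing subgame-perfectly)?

Round 4 (the firm proposes): rejection yields 0 for the union; the firm offers 0 and keeps 600.
Round 3 (the union proposes): the firm can get 600 next round, worth 0.63 × 600 = 378 now, so the union offers 378, keeping 222.
Round 2 (the firm proposes): the union can get 222 next round, worth 0.63 × 222 = 139.86 now, so the firm offers 139.86, keeping 460.14.
So by rejecting in round 1, the firm gets 460.14 next round, worth 0.63 × 460.14 = 289.8882 now.
Offer 298 ≥ 289.8882, so the firm accepts.

Accept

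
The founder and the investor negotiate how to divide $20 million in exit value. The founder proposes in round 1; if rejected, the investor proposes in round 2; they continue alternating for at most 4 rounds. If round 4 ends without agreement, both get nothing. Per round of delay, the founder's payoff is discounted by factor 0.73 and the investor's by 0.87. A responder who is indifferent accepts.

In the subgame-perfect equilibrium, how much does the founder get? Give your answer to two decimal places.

Round 4 (the investor proposes): the founder will accept anything ≥ 0, so the investor offers 0 and keeps 20.
Round 3 (the founder proposes): the investor can get 20 next round, worth 0.87 × 20 = 17.4 now. The founder offers 17.4 and keeps 20 − 17.4 = 2.6.
Round 2 (the investor proposes): the founder can get 2.6 next round, worth 0.73 × 2.6 = 1.898 now. The investor offers 1.898 and keeps 20 − 1.898 = 18.102.
Round 1 (the founder proposes): the investor can get 18.102 next round, worth 0.87 × 18.102 = 15.74874 now, so the founder offers 15.74874, keeping 4.25126.

4.25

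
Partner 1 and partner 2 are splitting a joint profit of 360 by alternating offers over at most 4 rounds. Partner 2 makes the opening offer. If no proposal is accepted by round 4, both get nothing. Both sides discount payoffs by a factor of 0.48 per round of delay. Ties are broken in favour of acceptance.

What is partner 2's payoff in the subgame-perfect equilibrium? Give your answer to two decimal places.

230.33

Round 4 (partner 1 proposes): rejection yields 0 for partner 2; partner 1 offers 0 and keeps 360.
Round 3 (partner 2 proposes): partner 1 can get 360 next round, worth 0.48 × 360 = 172.8 now. Partner 2 offers 172.8 and keeps 360 − 172.8 = 187.2.
Round 2 (partner 1 proposes): partner 2 can get 187.2 next round, worth 0.48 × 187.2 = 89.856 now, so partner 1 offers 89.856, keeping 270.144.
Round 1 (partner 2 proposes): partner 1 can get 270.144 next round, worth 0.48 × 270.144 = 129.66912 now; partner 2 offers that and keeps 230.33088.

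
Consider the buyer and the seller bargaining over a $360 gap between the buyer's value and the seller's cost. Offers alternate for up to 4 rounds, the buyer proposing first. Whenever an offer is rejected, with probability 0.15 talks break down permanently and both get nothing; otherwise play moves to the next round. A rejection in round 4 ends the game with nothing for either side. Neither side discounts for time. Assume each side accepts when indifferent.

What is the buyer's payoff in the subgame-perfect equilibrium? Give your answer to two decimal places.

93.02

Round 4 (the seller proposes): rejection yields 0 for the buyer; the seller offers 0 and keeps 360.
Round 3 (the buyer proposes): rejecting gives the seller an expected 0.85 × 360 = 306. The buyer offers 306 and keeps 360 − 306 = 54.
Round 2 (the seller proposes): rejecting gives the buyer an expected 0.85 × 54 = 45.9. The seller offers 45.9 and keeps 360 − 45.9 = 314.1.
Round 1 (the buyer proposes): rejecting gives the seller an expected 0.85 × 314.1 = 266.985; the buyer offers that and keeps 93.015.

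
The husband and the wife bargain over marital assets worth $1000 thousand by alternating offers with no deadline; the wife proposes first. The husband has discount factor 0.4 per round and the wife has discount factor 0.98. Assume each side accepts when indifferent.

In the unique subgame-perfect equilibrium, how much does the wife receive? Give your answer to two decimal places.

Let x be the wife's share when the wife proposes and y be the husband's share when the husband proposes.
The husband accepts iff offered ≥ 0.4·y, so x = 1000 − 0.4y. Symmetrically y = 1000 − 0.98x.
Substituting: x = 1000 − 0.4(1000 − 0.98x), giving x(1 − 0.98·0.4) = 1000(1 − 0.4).
So x = 1000 × 0.6 / 0.608 ≈ 986.8421, and the husband receives 1000 − x ≈ 13.1579.

986.84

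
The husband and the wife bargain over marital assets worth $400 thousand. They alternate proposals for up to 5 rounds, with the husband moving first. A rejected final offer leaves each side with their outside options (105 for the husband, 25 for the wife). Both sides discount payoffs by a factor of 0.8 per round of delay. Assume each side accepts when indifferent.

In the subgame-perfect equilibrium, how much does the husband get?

Round 5 (the husband proposes): the wife gets 25 if talks fail, so the husband offers 25 and keeps 375.
Round 4 (the wife proposes): the husband can get 375 next round, worth 0.8 × 375 = 300 now; the wife offers that and keeps 100.
Round 3 (the husband proposes): the wife can get 100 next round, worth 0.8 × 100 = 80 now. The husband offers 80 and keeps 400 − 80 = 320.
Round 2 (the wife proposes): the husband can get 320 next round, worth 0.8 × 320 = 256 now, so the wife offers 256, keeping 144.
Round 1 (the husband proposes): the wife can get 144 next round, worth 0.8 × 144 = 115.2 now, so the husband offers 115.2, keeping 284.8.

284.8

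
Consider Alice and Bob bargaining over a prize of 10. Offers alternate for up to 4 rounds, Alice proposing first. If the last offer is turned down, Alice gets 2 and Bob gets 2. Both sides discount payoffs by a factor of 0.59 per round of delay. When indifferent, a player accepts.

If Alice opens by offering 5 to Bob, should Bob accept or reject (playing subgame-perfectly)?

Accept

Round 4 (Bob proposes): Alice gets 2 if talks fail, so Bob offers 2 and keeps 8.
Round 3 (Alice proposes): Bob can get 8 next round, worth 0.59 × 8 = 4.72 now, so Alice offers 4.72, keeping 5.28.
Round 2 (Bob proposes): Alice can get 5.28 next round, worth 0.59 × 5.28 = 3.1152 now, so Bob offers 3.1152, keeping 6.8848.
So by rejecting in round 1, Bob gets 6.8848 next round, worth 0.59 × 6.8848 = 4.062032 now.
Offer 5 ≥ 4.062032, so Bob accepts.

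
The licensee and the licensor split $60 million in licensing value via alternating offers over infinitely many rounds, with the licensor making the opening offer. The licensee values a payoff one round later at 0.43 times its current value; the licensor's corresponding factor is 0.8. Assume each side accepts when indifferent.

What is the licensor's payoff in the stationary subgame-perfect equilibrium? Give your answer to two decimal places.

When the licensor proposes, the licensee accepts any offer worth at least 0.43 times what the licensee would get by proposing next round; and vice versa.
This gives x = 60 − 0.43y and y = 60 − 0.8x, where x and y are each side's share when it proposes.
Hence (1 − 0.43·0.8)x = 60(1 − 0.43), i.e. 0.656·x = 34.2.
x ≈ 52.1341; the licensee's share is 60 − x ≈ 7.8659.

52.13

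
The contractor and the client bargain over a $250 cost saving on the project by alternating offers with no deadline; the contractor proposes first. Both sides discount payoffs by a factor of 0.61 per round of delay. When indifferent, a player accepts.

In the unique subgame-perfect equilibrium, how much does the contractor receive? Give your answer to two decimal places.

155.28

Let x be the contractor's share when the contractor proposes and y be the client's share when the client proposes.
The client accepts iff offered ≥ 0.61·y, so x = 250 − 0.61y. Symmetrically y = 250 − 0.61x.
Substituting: x = 250 − 0.61(250 − 0.61x), giving x(1 − 0.61·0.61) = 250(1 − 0.61).
So x = 250 × 0.39 / 0.6279 ≈ 155.2795, and the client receives 250 − x ≈ 94.7205.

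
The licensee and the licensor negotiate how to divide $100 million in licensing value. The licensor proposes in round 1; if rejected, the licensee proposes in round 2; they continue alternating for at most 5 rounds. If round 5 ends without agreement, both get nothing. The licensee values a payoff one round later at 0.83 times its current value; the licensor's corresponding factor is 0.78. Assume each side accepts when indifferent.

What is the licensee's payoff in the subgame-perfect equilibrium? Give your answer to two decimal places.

Round 5 (the licensor proposes): the licensee will accept anything ≥ 0, so the licensor offers 0 and keeps 100.
Round 4 (the licensee proposes): the licensor can get 100 next round, worth 0.78 × 100 = 78 now. The licensee offers 78 and keeps 100 − 78 = 22.
Round 3 (the licensor proposes): the licensee can get 22 next round, worth 0.83 × 22 = 18.26 now; the licensor offers that and keeps 81.74.
Round 2 (the licensee proposes): the licensor can get 81.74 next round, worth 0.78 × 81.74 = 63.7572 now, so the licensee offers 63.7572, keeping 36.2428.
Round 1 (the licensor proposes): the licensee can get 36.2428 next round, worth 0.83 × 36.2428 = 30.081524 now, so the licensor offers 30.081524, keeping 69.918476.

30.08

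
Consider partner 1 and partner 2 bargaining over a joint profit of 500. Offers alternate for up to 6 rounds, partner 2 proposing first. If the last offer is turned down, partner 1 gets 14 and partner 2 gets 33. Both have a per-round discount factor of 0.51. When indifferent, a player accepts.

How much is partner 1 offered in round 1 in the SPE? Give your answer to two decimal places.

Round 6 (partner 1 proposes): partner 2 gets 33 if talks fail, so partner 1 offers 33 and keeps 467.
Round 5 (partner 2 proposes): partner 1 can get 467 next round, worth 0.51 × 467 = 238.17 now, so partner 2 offers 238.17, keeping 261.83.
Round 4 (partner 1 proposes): partner 2 can get 261.83 next round, worth 0.51 × 261.83 = 133.5333 now; partner 1 offers that and keeps 366.4667.
Round 3 (partner 2 proposes): partner 1 can get 366.4667 next round, worth 0.51 × 366.4667 = 186.898017 now; partner 2 offers that and keeps 313.101983.
Round 2 (partner 1 proposes): partner 2 can get 313.101983 next round, worth 0.51 × 313.101983 = 159.68201133 now. Partner 1 offers 159.68201133 and keeps 500 − 159.68201133 = 340.31798867.
Round 1 (partner 2 proposes): partner 1 can get 340.31798867 next round, worth 0.51 × 340.31798867 = 173.5621742217 now, so partner 2 offers 173.5621742217, keeping 326.4378257783.

173.56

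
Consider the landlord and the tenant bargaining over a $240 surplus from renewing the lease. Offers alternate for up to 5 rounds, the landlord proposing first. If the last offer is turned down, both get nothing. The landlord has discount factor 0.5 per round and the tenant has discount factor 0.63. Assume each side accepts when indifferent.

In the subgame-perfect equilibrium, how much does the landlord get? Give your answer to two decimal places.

Round 5 (the landlord proposes): the tenant will accept anything ≥ 0, so the landlord offers 0 and keeps 240.
Round 4 (the tenant proposes): the landlord can get 240 next round, worth 0.5 × 240 = 120 now, so the tenant offers 120, keeping 120.
Round 3 (the landlord proposes): the tenant can get 120 next round, worth 0.63 × 120 = 75.6 now; the landlord offers that and keeps 164.4.
Round 2 (the tenant proposes): the landlord can get 164.4 next round, worth 0.5 × 164.4 = 82.2 now. The tenant offers 82.2 and keeps 240 − 82.2 = 157.8.
Round 1 (the landlord proposes): the tenant can get 157.8 next round, worth 0.63 × 157.8 = 99.414 now, so the landlord offers 99.414, keeping 140.586.

140.59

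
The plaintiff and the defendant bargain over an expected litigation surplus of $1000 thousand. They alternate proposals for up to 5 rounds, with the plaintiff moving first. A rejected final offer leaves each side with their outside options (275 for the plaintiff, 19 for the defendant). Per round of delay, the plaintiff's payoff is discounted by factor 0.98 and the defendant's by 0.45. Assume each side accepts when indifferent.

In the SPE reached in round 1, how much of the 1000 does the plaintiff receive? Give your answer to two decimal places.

Work backward from the last round.
Round 5 (the plaintiff proposes): the defendant gets 19 if talks fail, so the plaintiff offers 19 and keeps 981.
Round 4 (the defendant proposes): the plaintiff can get 981 next round, worth 0.98 × 981 = 961.38 now. The defendant offers 961.38 and keeps 1000 − 961.38 = 38.62.
Round 3 (the plaintiff proposes): the defendant can get 38.62 next round, worth 0.45 × 38.62 = 17.379 now, so the plaintiff offers 17.379, keeping 982.621.
Round 2 (the defendant proposes): the plaintiff can get 982.621 next round, worth 0.98 × 982.621 = 962.96858 now, so the defendant offers 962.96858, keeping 37.03142.
Round 1 (the plaintiff proposes): the defendant can get 37.03142 next round, worth 0.45 × 37.03142 = 16.664139 now, so the plaintiff offers 16.664139, keeping 983.335861.

983.34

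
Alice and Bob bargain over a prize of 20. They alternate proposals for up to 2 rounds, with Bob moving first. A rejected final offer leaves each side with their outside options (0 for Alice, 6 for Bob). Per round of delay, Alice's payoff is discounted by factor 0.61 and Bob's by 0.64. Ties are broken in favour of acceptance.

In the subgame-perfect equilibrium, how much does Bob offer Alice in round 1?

By backward induction:
Round 2 (Alice proposes): Bob gets 6 if talks fail, so Alice offers 6 and keeps 14.
Round 1 (Bob proposes): Alice can get 14 next round, worth 0.61 × 14 = 8.54 now; Bob offers that and keeps 11.46.

8.54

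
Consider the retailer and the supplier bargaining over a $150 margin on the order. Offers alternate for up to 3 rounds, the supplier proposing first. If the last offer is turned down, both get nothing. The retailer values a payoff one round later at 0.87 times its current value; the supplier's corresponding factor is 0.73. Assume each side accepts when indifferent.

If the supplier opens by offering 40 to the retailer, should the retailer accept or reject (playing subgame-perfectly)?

Accept

Work out the retailer's continuation value if the offer is rejected.
Round 3 (the supplier proposes): rejection yields 0 for the retailer; the supplier offers 0 and keeps 150.
Round 2 (the retailer proposes): the supplier can get 150 next round, worth 0.73 × 150 = 109.5 now. The retailer offers 109.5 and keeps 150 − 109.5 = 40.5.
So by rejecting in round 1, the retailer gets 40.5 next round, worth 0.87 × 40.5 = 35.235 now.
Offer 40 ≥ 35.235, so the retailer accepts.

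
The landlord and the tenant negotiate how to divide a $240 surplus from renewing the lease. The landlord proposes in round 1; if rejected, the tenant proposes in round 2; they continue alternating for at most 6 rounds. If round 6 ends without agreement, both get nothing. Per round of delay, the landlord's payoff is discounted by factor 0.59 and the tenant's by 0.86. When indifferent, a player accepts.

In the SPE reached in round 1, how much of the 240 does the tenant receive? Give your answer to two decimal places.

By backward induction:
Round 6 (the tenant proposes): rejection yields 0 for the landlord; the tenant offers 0 and keeps 240.
Round 5 (the landlord proposes): the tenant can get 240 next round, worth 0.86 × 240 = 206.4 now; the landlord offers that and keeps 33.6.
Round 4 (the tenant proposes): the landlord can get 33.6 next round, worth 0.59 × 33.6 = 19.824 now; the tenant offers that and keeps 220.176.
Round 3 (the landlord proposes): the tenant can get 220.176 next round, worth 0.86 × 220.176 = 189.35136 now, so the landlord offers 189.35136, keeping 50.64864.
Round 2 (the tenant proposes): the landlord can get 50.64864 next round, worth 0.59 × 50.64864 = 29.8826976 now, so the tenant offers 29.8826976, keeping 210.1173024.
Round 1 (the landlord proposes): the tenant can get 210.1173024 next round, worth 0.86 × 210.1173024 = 180.700880064 now. The landlord offers 180.700880064 and keeps 240 − 180.700880064 = 59.299119936.

180.70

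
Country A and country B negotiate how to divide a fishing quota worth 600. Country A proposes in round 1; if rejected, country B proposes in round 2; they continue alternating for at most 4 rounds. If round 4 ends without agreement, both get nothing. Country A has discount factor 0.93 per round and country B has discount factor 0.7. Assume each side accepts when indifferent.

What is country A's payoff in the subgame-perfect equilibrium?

Round 4 (country B proposes): rejection yields 0 for country A; country B offers 0 and keeps 600.
Round 3 (country A proposes): country B can get 600 next round, worth 0.7 × 600 = 420 now, so country A offers 420, keeping 180.
Round 2 (country B proposes): country A can get 180 next round, worth 0.93 × 180 = 167.4 now, so country B offers 167.4, keeping 432.6.
Round 1 (country A proposes): country B can get 432.6 next round, worth 0.7 × 432.6 = 302.82 now; country A offers that and keeps 297.18.

297.18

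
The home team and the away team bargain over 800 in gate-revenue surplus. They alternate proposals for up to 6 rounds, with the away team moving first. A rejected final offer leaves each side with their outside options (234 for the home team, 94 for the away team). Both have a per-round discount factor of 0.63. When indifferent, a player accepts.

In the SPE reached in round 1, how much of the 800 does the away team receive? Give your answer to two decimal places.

469.44

Work backward from the last round.
Round 6 (the home team proposes): the away team gets 94 if talks fail, so the home team offers 94 and keeps 706.
Round 5 (the away team proposes): the home team can get 706 next round, worth 0.63 × 706 = 444.78 now. The away team offers 444.78 and keeps 800 − 444.78 = 355.22.
Round 4 (the home team proposes): the away team can get 355.22 next round, worth 0.63 × 355.22 = 223.7886 now; the home team offers that and keeps 576.2114.
Round 3 (the away team proposes): the home team can get 576.2114 next round, worth 0.63 × 576.2114 = 363.013182 now, so the away team offers 363.013182, keeping 436.986818.
Round 2 (the home team proposes): the away team can get 436.986818 next round, worth 0.63 × 436.986818 = 275.30169534 now, so the home team offers 275.30169534, keeping 524.69830466.
Round 1 (the away team proposes): the home team can get 524.69830466 next round, worth 0.63 × 524.69830466 = 330.5599319358 now, so the away team offers 330.5599319358, keeping 469.4400680642.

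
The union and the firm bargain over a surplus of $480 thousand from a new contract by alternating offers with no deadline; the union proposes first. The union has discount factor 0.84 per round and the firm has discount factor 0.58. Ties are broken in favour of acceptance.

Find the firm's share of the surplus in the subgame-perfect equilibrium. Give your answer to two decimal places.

86.86

Let x be the union's share when the union proposes and y be the firm's share when the firm proposes.
The firm accepts iff offered ≥ 0.58·y, so x = 480 − 0.58y. Symmetrically y = 480 − 0.84x.
Substituting: x = 480 − 0.58(480 − 0.84x), giving x(1 − 0.84·0.58) = 480(1 − 0.58).
So x = 480 × 0.42 / 0.5128 ≈ 393.1357, and the firm receives 480 − x ≈ 86.8643.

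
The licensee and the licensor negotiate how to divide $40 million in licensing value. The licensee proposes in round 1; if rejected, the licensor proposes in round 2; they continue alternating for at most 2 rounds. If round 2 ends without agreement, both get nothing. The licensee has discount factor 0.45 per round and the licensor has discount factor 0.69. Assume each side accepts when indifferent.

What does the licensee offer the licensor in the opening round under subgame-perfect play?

By backward induction:
Round 2 (the licensor proposes): rejection yields 0 for the licensee; the licensor offers 0 and keeps 40.
Round 1 (the licensee proposes): the licensor can get 40 next round, worth 0.69 × 40 = 27.6 now; the licensee offers that and keeps 12.4.

27.6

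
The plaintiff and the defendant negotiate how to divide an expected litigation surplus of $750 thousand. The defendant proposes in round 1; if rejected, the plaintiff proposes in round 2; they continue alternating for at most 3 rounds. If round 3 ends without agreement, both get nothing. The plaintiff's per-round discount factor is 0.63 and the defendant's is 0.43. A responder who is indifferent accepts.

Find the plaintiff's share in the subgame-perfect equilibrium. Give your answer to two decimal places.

Round 3 (the defendant proposes): rejection yields 0 for the plaintiff; the defendant offers 0 and keeps 750.
Round 2 (the plaintiff proposes): the defendant can get 750 next round, worth 0.43 × 750 = 322.5 now; the plaintiff offers that and keeps 427.5.
Round 1 (the defendant proposes): the plaintiff can get 427.5 next round, worth 0.63 × 427.5 = 269.325 now. The defendant offers 269.325 and keeps 750 − 269.325 = 480.675.

269.33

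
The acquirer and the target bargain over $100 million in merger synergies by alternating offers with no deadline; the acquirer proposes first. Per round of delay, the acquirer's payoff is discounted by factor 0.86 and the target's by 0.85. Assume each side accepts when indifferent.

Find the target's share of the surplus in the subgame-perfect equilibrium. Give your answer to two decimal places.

When the acquirer proposes, the target accepts any offer worth at least 0.85 times what the target would get by proposing next round; and vice versa.
This gives x = 100 − 0.85y and y = 100 − 0.86x, where x and y are each side's share when it proposes.
Hence (1 − 0.85·0.86)x = 100(1 − 0.85), i.e. 0.269·x = 15.
x ≈ 55.7621; the target's share is 100 − x ≈ 44.2379.

44.24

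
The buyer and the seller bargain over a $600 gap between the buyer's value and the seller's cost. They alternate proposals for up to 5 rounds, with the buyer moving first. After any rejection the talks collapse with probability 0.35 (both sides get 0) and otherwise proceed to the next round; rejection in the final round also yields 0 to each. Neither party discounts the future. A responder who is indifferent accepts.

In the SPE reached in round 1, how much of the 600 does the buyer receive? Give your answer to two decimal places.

405.83

Round 5 (the buyer proposes): the seller will accept anything ≥ 0, so the buyer offers 0 and keeps 600.
Round 4 (the seller proposes): rejecting gives the buyer an expected 0.65 × 600 = 390. The seller offers 390 and keeps 600 − 390 = 210.
Round 3 (the buyer proposes): rejecting gives the seller an expected 0.65 × 210 = 136.5; the buyer offers that and keeps 463.5.
Round 2 (the seller proposes): rejecting gives the buyer an expected 0.65 × 463.5 = 301.275. The seller offers 301.275 and keeps 600 − 301.275 = 298.725.
Round 1 (the buyer proposes): rejecting gives the seller an expected 0.65 × 298.725 = 194.17125; the buyer offers that and keeps 405.82875.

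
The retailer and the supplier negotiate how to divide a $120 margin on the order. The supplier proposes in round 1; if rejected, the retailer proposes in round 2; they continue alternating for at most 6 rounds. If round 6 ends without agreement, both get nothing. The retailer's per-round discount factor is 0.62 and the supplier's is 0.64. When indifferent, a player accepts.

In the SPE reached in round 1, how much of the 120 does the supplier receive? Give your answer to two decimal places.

70.87

Work backward from the last round.
Round 6 (the retailer proposes): rejection yields 0 for the supplier; the retailer offers 0 and keeps 120.
Round 5 (the supplier proposes): the retailer can get 120 next round, worth 0.62 × 120 = 74.4 now; the supplier offers that and keeps 45.6.
Round 4 (the retailer proposes): the supplier can get 45.6 next round, worth 0.64 × 45.6 = 29.184 now. The retailer offers 29.184 and keeps 120 − 29.184 = 90.816.
Round 3 (the supplier proposes): the retailer can get 90.816 next round, worth 0.62 × 90.816 = 56.30592 now. The supplier offers 56.30592 and keeps 120 − 56.30592 = 63.69408.
Round 2 (the retailer proposes): the supplier can get 63.69408 next round, worth 0.64 × 63.69408 = 40.7642112 now; the retailer offers that and keeps 79.2357888.
Round 1 (the supplier proposes): the retailer can get 79.2357888 next round, worth 0.62 × 79.2357888 = 49.126189056 now, so the supplier offers 49.126189056, keeping 70.873810944.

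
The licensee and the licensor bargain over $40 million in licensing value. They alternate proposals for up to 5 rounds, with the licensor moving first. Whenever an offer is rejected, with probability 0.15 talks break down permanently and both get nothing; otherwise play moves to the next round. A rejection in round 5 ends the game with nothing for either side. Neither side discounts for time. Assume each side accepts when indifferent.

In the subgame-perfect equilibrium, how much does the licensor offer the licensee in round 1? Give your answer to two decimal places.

8.78

By backward induction:
Round 5 (the licensor proposes): rejection yields 0 for the licensee; the licensor offers 0 and keeps 40.
Round 4 (the licensee proposes): rejecting gives the licensor an expected 0.85 × 40 = 34. The licensee offers 34 and keeps 40 − 34 = 6.
Round 3 (the licensor proposes): rejecting gives the licensee an expected 0.85 × 6 = 5.1; the licensor offers that and keeps 34.9.
Round 2 (the licensee proposes): rejecting gives the licensor an expected 0.85 × 34.9 = 29.665, so the licensee offers 29.665, keeping 10.335.
Round 1 (the licensor proposes): rejecting gives the licensee an expected 0.85 × 10.335 = 8.78475, so the licensor offers 8.78475, keeping 31.21525.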